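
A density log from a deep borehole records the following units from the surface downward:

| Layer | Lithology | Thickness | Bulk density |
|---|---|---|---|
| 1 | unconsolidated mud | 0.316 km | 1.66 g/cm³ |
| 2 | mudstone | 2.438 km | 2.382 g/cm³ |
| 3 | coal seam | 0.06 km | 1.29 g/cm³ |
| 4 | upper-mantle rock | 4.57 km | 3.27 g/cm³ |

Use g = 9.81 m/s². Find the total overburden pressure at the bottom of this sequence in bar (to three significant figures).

unconsolidated mud: 1660 kg/m³ × 9.81 m/s² × 316 m = 5.146×10^6 Pa = 51.46 bar
mudstone: 2382 kg/m³ × 9.81 m/s² × 2438 m = 5.697×10^7 Pa = 569.7 bar
coal seam: 1290 kg/m³ × 9.81 m/s² × 60 m = 7.593×10^5 Pa = 7.593 bar
upper-mantle rock: 3270 kg/m³ × 9.81 m/s² × 4570 m = 1.466×10^8 Pa = 1466 bar
Total = 51.46 + 569.7 + 7.593 + 1466 = 2094.7 bar

2090 bar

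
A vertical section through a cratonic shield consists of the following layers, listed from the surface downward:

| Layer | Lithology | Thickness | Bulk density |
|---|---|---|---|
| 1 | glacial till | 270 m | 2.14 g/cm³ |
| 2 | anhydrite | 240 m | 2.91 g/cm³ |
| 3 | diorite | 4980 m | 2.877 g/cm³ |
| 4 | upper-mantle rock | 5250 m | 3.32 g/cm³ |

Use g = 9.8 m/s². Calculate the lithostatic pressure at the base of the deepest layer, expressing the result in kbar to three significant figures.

3.24 kbar

glacial till: 2140 kg/m³ × 9.8 m/s² × 270 m = 5.662×10^6 Pa = 0.05662 kbar
anhydrite: 2910 kg/m³ × 9.8 m/s² × 240 m = 6.844×10^6 Pa = 0.06844 kbar
diorite: 2877 kg/m³ × 9.8 m/s² × 4980 m = 1.404×10^8 Pa = 1.404 kbar
upper-mantle rock: 3320 kg/m³ × 9.8 m/s² × 5250 m = 1.708×10^8 Pa = 1.708 kbar
Total = 0.05662 + 0.06844 + 1.404 + 1.708 = 3.2373 kbar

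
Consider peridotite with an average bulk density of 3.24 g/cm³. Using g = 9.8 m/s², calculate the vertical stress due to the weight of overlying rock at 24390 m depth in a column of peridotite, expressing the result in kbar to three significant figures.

peridotite: 3240 kg/m³ × 9.8 m/s² × 24390 m = 7.744×10^8 Pa = 7.744 kbar

7.74 kbar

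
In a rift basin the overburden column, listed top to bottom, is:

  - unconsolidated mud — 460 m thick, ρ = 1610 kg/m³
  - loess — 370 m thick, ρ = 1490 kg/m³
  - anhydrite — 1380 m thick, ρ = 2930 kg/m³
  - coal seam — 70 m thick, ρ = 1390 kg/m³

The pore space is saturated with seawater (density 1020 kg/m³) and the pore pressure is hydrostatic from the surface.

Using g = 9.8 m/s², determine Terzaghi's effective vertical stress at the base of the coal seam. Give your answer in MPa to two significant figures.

Overburden (lithostatic) stress σ_v:
unconsolidated mud: 1610 kg/m³ × 9.8 m/s² × 460 m = 7.258×10^6 Pa = 7.258 MPa
loess: 1490 kg/m³ × 9.8 m/s² × 370 m = 5.403×10^6 Pa = 5.403 MPa
anhydrite: 2930 kg/m³ × 9.8 m/s² × 1380 m = 3.963×10^7 Pa = 39.63 MPa
coal seam: 1390 kg/m³ × 9.8 m/s² × 70 m = 9.535×10^5 Pa = 0.9535 MPa
Total = 7.258 + 5.403 + 39.63 + 0.9535 = 53.239 MPa
Pore pressure P_p = 1020 kg/m³ × 9.8 m/s² × 2280 m = 2.279×10^7 Pa = 22.79 MPa
Effective stress σ' = σ_v − P_p = 53.24 − 22.79 = 30.449 MPa

30 MPa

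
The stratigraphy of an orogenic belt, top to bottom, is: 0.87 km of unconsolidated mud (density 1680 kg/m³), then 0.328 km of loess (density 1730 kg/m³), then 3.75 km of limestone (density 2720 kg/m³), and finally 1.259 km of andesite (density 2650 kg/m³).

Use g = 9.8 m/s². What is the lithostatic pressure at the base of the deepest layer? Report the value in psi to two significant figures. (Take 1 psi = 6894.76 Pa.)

unconsolidated mud: 1680 kg/m³ × 9.8 m/s² × 870 m = 1.432×10^7 Pa = 2077 psi
loess: 1730 kg/m³ × 9.8 m/s² × 328 m = 5.561×10^6 Pa = 806.5 psi
limestone: 2720 kg/m³ × 9.8 m/s² × 3750 m = 9.996×10^7 Pa = 14498 psi
andesite: 2650 kg/m³ × 9.8 m/s² × 1259 m = 3.270×10^7 Pa = 4742 psi
Total = 2077 + 806.5 + 14498 + 4742 = 22124 psi

22000 psi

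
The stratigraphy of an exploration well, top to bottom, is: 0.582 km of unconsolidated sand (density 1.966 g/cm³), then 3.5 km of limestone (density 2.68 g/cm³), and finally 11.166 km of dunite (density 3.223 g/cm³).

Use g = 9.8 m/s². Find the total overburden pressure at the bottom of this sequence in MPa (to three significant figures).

456 MPa

unconsolidated sand: 1966 kg/m³ × 9.8 m/s² × 582 m = 1.121×10^7 Pa = 11.21 MPa
limestone: 2680 kg/m³ × 9.8 m/s² × 3500 m = 9.192×10^7 Pa = 91.92 MPa
dunite: 3223 kg/m³ × 9.8 m/s² × 11166 m = 3.527×10^8 Pa = 352.7 MPa
Total = 11.21 + 91.92 + 352.7 = 455.82 MPa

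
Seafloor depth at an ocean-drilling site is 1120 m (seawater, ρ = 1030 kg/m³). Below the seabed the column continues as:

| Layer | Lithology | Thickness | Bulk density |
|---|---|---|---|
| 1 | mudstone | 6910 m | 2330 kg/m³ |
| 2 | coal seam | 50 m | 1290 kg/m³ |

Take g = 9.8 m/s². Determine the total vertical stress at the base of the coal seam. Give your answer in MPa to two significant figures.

170 MPa

seawater: 1030 kg/m³ × 9.8 m/s² × 1120 m = 1.131×10^7 Pa = 11.31 MPa
mudstone: 2330 kg/m³ × 9.8 m/s² × 6910 m = 1.578×10^8 Pa = 157.8 MPa
coal seam: 1290 kg/m³ × 9.8 m/s² × 50 m = 6.321×10^5 Pa = 0.6321 MPa
Total = 11.31 + 157.8 + 0.6321 = 169.72 MPa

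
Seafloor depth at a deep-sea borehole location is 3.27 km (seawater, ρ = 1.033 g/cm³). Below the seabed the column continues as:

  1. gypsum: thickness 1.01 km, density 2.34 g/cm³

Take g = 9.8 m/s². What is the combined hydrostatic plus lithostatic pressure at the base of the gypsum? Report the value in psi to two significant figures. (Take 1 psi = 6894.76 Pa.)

8200 psi

seawater: 1033 kg/m³ × 9.8 m/s² × 3270 m = 3.310×10^7 Pa = 4801 psi
gypsum: 2340 kg/m³ × 9.8 m/s² × 1010 m = 2.316×10^7 Pa = 3359 psi
Total = 4801 + 3359 = 8160.5 psi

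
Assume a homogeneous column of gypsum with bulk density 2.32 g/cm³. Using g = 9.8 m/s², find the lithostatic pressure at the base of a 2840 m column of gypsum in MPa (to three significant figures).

64.6 MPa

gypsum: 2320 kg/m³ × 9.8 m/s² × 2840 m = 6.457×10^7 Pa = 64.57 MPa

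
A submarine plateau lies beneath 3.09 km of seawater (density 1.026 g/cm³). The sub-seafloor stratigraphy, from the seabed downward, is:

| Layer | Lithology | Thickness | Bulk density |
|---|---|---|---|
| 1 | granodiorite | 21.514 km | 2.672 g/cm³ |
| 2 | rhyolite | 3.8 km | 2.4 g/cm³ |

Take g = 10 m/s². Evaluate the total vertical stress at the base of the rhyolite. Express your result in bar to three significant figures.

seawater: 1026 kg/m³ × 10 m/s² × 3090 m = 3.170×10^7 Pa = 317.0 bar
granodiorite: 2672 kg/m³ × 10 m/s² × 21514 m = 5.749×10^8 Pa = 5749 bar
rhyolite: 2400 kg/m³ × 10 m/s² × 3800 m = 9.120×10^7 Pa = 912.0 bar
Total = 317.0 + 5749 + 912.0 = 6977.6 bar

6980 bar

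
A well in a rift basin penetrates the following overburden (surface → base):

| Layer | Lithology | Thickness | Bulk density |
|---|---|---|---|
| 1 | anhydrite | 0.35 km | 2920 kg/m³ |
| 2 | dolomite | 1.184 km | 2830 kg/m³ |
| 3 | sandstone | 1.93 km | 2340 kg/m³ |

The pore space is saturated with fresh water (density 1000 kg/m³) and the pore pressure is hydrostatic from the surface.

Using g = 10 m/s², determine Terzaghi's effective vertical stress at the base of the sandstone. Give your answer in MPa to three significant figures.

54.2 MPa

Overburden (lithostatic) stress σ_v:
anhydrite: 2920 kg/m³ × 10 m/s² × 350 m = 1.022×10^7 Pa = 10.22 MPa
dolomite: 2830 kg/m³ × 10 m/s² × 1184 m = 3.351×10^7 Pa = 33.51 MPa
sandstone: 2340 kg/m³ × 10 m/s² × 1930 m = 4.516×10^7 Pa = 45.16 MPa
Total = 10.22 + 33.51 + 45.16 = 88.889 MPa
Pore pressure P_p = 1000 kg/m³ × 10 m/s² × 3464 m = 3.464×10^7 Pa = 34.64 MPa
Effective stress σ' = σ_v − P_p = 88.89 − 34.64 = 54.249 MPa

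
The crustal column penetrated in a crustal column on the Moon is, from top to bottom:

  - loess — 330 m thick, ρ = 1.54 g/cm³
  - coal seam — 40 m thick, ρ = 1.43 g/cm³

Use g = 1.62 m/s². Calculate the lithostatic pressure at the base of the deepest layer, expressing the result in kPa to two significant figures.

loess: 1540 kg/m³ × 1.62 m/s² × 330 m = 8.233×10^5 Pa = 823.3 kPa
coal seam: 1430 kg/m³ × 1.62 m/s² × 40 m = 92664 Pa = 92.66 kPa
Total = 823.3 + 92.66 = 915.95 kPa

920 kPa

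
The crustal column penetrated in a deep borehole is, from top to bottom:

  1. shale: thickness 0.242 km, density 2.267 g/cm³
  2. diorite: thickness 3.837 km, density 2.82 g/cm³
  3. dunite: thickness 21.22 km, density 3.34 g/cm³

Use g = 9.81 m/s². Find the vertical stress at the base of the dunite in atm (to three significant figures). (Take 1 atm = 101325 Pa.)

7960 atm

shale: 2267 kg/m³ × 9.81 m/s² × 242 m = 5.382×10^6 Pa = 53.12 atm
diorite: 2820 kg/m³ × 9.81 m/s² × 3837 m = 1.061×10^8 Pa = 1048 atm
dunite: 3340 kg/m³ × 9.81 m/s² × 21220 m = 6.953×10^8 Pa = 6862 atm
Total = 53.12 + 1048 + 6862 = 7962.6 atm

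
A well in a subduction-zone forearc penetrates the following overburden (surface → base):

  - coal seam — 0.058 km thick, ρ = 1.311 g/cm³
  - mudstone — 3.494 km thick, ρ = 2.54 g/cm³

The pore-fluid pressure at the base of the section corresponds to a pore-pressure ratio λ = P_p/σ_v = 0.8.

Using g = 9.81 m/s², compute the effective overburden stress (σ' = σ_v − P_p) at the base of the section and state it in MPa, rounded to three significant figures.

17.6 MPa

Overburden (lithostatic) stress σ_v:
coal seam: 1311 kg/m³ × 9.81 m/s² × 58 m = 7.459×10^5 Pa = 0.7459 MPa
mudstone: 2540 kg/m³ × 9.81 m/s² × 3494 m = 8.706×10^7 Pa = 87.06 MPa
Total = 0.7459 + 87.06 = 87.807 MPa
Pore pressure P_p = λ·σ_v = 0.8 × 87.81 MPa = 70.25 MPa
Effective stress σ' = σ_v − P_p = 87.81 − 70.25 = 17.561 MPa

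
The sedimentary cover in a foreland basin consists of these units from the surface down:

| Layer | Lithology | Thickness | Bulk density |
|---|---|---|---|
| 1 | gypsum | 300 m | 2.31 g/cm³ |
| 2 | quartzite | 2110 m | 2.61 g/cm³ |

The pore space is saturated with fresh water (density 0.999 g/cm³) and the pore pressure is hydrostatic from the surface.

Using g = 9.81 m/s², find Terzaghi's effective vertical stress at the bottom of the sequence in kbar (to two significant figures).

Overburden (lithostatic) stress σ_v:
gypsum: 2310 kg/m³ × 9.81 m/s² × 300 m = 6.798×10^6 Pa = 6.798 MPa
quartzite: 2610 kg/m³ × 9.81 m/s² × 2110 m = 5.402×10^7 Pa = 54.02 MPa
Total = 6.798 + 54.02 = 60.823 MPa
Pore pressure P_p = 999 kg/m³ × 9.81 m/s² × 2410 m = 2.362×10^7 Pa = 23.62 MPa
Effective stress σ' = σ_v − P_p = 60.82 − 23.62 = 37.205 MPa = 0.37205 kbar

0.37 kbar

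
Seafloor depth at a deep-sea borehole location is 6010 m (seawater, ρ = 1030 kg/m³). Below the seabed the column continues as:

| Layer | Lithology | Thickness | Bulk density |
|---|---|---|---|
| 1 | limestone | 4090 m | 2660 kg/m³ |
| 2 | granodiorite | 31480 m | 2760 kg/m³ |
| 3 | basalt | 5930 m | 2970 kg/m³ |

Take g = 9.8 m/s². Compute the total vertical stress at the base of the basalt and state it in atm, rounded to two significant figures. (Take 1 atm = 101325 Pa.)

12000 atm

seawater: 1030 kg/m³ × 9.8 m/s² × 6010 m = 6.066×10^7 Pa = 598.7 atm
limestone: 2660 kg/m³ × 9.8 m/s² × 4090 m = 1.066×10^8 Pa = 1052 atm
granodiorite: 2760 kg/m³ × 9.8 m/s² × 31480 m = 8.515×10^8 Pa = 8403 atm
basalt: 2970 kg/m³ × 9.8 m/s² × 5930 m = 1.726×10^8 Pa = 1703 atm
Total = 598.7 + 1052 + 8403 + 1703 = 11758 atm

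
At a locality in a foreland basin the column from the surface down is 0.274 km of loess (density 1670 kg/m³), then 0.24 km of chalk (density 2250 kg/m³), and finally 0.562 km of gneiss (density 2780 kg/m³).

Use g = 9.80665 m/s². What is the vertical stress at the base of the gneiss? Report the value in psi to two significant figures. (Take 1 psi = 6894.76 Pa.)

3600 psi

loess: 1670 kg/m³ × 9.80665 m/s² × 274 m = 4.487×10^6 Pa = 650.8 psi
chalk: 2250 kg/m³ × 9.80665 m/s² × 240 m = 5.296×10^6 Pa = 768.1 psi
gneiss: 2780 kg/m³ × 9.80665 m/s² × 562 m = 1.532×10^7 Pa = 2222 psi
Total = 650.8 + 768.1 + 2222 = 3641.1 psi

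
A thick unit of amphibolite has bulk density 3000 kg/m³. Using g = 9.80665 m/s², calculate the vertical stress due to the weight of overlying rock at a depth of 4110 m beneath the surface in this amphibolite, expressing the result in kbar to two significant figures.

amphibolite: 3000 kg/m³ × 9.80665 m/s² × 4110 m = 1.209×10^8 Pa = 1.209 kbar

1.2 kbar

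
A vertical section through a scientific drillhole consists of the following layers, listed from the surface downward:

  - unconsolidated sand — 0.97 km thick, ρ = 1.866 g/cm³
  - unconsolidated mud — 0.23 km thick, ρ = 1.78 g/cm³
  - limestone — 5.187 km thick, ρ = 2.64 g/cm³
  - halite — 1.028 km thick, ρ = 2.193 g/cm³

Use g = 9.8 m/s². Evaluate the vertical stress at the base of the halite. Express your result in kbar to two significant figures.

1.8 kbar

unconsolidated sand: 1866 kg/m³ × 9.8 m/s² × 970 m = 1.774×10^7 Pa = 0.1774 kbar
unconsolidated mud: 1780 kg/m³ × 9.8 m/s² × 230 m = 4.012×10^6 Pa = 0.04012 kbar
limestone: 2640 kg/m³ × 9.8 m/s² × 5187 m = 1.342×10^8 Pa = 1.342 kbar
halite: 2193 kg/m³ × 9.8 m/s² × 1028 m = 2.209×10^7 Pa = 0.2209 kbar
Total = 0.1774 + 0.04012 + 1.342 + 0.2209 = 1.7804 kbar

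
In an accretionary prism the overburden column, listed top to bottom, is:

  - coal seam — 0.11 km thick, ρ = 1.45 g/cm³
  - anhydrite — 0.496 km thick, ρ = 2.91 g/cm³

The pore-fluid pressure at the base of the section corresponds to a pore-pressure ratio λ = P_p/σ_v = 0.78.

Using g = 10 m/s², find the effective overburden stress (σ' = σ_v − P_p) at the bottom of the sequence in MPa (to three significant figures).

Overburden (lithostatic) stress σ_v:
coal seam: 1450 kg/m³ × 10 m/s² × 110 m = 1.595×10^6 Pa = 1.595 MPa
anhydrite: 2910 kg/m³ × 10 m/s² × 496 m = 1.443×10^7 Pa = 14.43 MPa
Total = 1.595 + 14.43 = 16.029 MPa
Pore pressure P_p = λ·σ_v = 0.78 × 16.03 MPa = 12.50 MPa
Effective stress σ' = σ_v − P_p = 16.03 − 12.50 = 3.5263 MPa

3.53 MPa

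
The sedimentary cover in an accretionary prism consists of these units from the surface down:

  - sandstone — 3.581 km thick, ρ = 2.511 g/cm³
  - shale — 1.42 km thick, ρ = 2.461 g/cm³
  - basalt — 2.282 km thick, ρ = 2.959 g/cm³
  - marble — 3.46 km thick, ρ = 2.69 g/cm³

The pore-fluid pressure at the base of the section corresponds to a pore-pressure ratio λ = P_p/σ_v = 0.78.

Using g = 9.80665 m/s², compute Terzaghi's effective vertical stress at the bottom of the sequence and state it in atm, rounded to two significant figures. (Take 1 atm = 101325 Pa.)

Overburden (lithostatic) stress σ_v:
sandstone: 2511 kg/m³ × 9.80665 m/s² × 3581 m = 8.818×10^7 Pa = 88.18 MPa
shale: 2461 kg/m³ × 9.80665 m/s² × 1420 m = 3.427×10^7 Pa = 34.27 MPa
basalt: 2959 kg/m³ × 9.80665 m/s² × 2282 m = 6.622×10^7 Pa = 66.22 MPa
marble: 2690 kg/m³ × 9.80665 m/s² × 3460 m = 9.127×10^7 Pa = 91.27 MPa
Total = 88.18 + 34.27 + 66.22 + 91.27 = 279.94 MPa
Pore pressure P_p = λ·σ_v = 0.78 × 279.9 MPa = 218.4 MPa
Effective stress σ' = σ_v − P_p = 279.9 − 218.4 = 61.588 MPa = 607.82 atm

610 atm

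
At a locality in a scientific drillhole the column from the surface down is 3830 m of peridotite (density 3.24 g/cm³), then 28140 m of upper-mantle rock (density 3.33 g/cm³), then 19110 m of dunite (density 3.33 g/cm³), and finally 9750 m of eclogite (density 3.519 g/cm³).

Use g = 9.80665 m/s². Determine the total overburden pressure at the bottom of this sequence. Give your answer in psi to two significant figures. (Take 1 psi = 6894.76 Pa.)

290000 psi

peridotite: 3240 kg/m³ × 9.80665 m/s² × 3830 m = 1.217×10^8 Pa = 17650 psi
upper-mantle rock: 3330 kg/m³ × 9.80665 m/s² × 28140 m = 9.189×10^8 Pa = 1.333×10^5 psi
dunite: 3330 kg/m³ × 9.80665 m/s² × 19110 m = 6.241×10^8 Pa = 90512 psi
eclogite: 3519 kg/m³ × 9.80665 m/s² × 9750 m = 3.365×10^8 Pa = 48801 psi
Total = 17650 + 1.333×10^5 + 90512 + 48801 = 2.9024×10^5 psi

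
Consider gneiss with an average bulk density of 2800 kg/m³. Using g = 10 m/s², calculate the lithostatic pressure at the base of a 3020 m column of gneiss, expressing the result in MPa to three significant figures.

gneiss: 2800 kg/m³ × 10 m/s² × 3020 m = 8.456×10^7 Pa = 84.56 MPa

84.6 MPa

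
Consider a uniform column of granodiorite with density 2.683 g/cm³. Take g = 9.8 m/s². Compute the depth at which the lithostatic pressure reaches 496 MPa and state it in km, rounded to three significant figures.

h = P/(ρg) = 496 MPa / (2683 kg/m³ × 9.8 m/s²) = 4.960×10^8 Pa / 26293 Pa/m = 18864 m
= 18.864 km

18.9 km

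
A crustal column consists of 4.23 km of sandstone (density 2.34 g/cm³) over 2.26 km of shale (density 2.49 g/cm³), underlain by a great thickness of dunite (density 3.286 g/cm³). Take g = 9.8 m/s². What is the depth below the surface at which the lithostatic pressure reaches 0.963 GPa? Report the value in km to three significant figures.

31.7 km

Pressure at base of upper layers: 2340×9.8×4230 + 2490×9.8×2260 = 1.522×10^8 Pa = 0.1522 GPa
Remaining pressure to be supplied by dunite: 9.630×10^8 − 1.522×10^8 = 8.108×10^8 Pa
Additional depth in dunite = 8.108×10^8 Pa / (3286 kg/m³ × 9.8 m/s²) = 25179 m
Total depth = 6490 m + 25179 m = 31669 m
= 31.669 km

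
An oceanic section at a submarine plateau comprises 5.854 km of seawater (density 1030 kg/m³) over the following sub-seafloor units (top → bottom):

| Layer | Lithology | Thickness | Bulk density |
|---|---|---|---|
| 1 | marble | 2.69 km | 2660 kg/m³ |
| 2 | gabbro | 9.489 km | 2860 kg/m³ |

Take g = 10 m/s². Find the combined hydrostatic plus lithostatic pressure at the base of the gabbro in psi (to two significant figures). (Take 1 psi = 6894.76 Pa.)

58000 psi

seawater: 1030 kg/m³ × 10 m/s² × 5854 m = 6.030×10^7 Pa = 8745 psi
marble: 2660 kg/m³ × 10 m/s² × 2690 m = 7.155×10^7 Pa = 10378 psi
gabbro: 2860 kg/m³ × 10 m/s² × 9489 m = 2.714×10^8 Pa = 39361 psi
Total = 8745 + 10378 + 39361 = 58484 psi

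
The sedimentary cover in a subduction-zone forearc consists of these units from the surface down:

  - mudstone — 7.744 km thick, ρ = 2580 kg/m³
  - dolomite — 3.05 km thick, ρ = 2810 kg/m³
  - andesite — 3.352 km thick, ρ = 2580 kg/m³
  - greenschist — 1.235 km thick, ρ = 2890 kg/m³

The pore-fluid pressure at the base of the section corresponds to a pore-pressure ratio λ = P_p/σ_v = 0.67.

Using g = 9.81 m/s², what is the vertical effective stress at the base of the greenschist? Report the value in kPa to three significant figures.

132000 kPa

Overburden (lithostatic) stress σ_v:
mudstone: 2580 kg/m³ × 9.81 m/s² × 7744 m = 1.960×10^8 Pa = 196.0 MPa
dolomite: 2810 kg/m³ × 9.81 m/s² × 3050 m = 8.408×10^7 Pa = 84.08 MPa
andesite: 2580 kg/m³ × 9.81 m/s² × 3352 m = 8.484×10^7 Pa = 84.84 MPa
greenschist: 2890 kg/m³ × 9.81 m/s² × 1235 m = 3.501×10^7 Pa = 35.01 MPa
Total = 196.0 + 84.08 + 84.84 + 35.01 = 399.93 MPa
Pore pressure P_p = λ·σ_v = 0.67 × 399.9 MPa = 268.0 MPa
Effective stress σ' = σ_v − P_p = 399.9 − 268.0 = 131.98 MPa = 1.3198×10^5 kPa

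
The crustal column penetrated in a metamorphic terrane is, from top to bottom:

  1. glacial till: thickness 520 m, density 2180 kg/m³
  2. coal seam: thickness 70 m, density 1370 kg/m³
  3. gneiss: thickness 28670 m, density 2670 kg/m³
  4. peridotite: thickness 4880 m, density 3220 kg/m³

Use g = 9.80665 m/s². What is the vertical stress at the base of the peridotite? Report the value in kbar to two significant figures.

9.2 kbar

glacial till: 2180 kg/m³ × 9.80665 m/s² × 520 m = 1.112×10^7 Pa = 0.1112 kbar
coal seam: 1370 kg/m³ × 9.80665 m/s² × 70 m = 9.405×10^5 Pa = 9.405×10^-3 kbar
gneiss: 2670 kg/m³ × 9.80665 m/s² × 28670 m = 7.507×10^8 Pa = 7.507 kbar
peridotite: 3220 kg/m³ × 9.80665 m/s² × 4880 m = 1.541×10^8 Pa = 1.541 kbar
Total = 0.1112 + 9.405×10^-3 + 7.507 + 1.541 = 9.1684 kbar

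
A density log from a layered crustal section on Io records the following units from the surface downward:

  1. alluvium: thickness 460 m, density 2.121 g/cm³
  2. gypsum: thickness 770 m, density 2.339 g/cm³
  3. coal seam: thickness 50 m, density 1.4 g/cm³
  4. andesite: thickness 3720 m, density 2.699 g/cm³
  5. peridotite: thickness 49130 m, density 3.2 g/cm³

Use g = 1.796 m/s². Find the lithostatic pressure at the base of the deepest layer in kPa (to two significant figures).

310000 kPa

alluvium: 2121 kg/m³ × 1.796 m/s² × 460 m = 1.752×10^6 Pa = 1752 kPa
gypsum: 2339 kg/m³ × 1.796 m/s² × 770 m = 3.235×10^6 Pa = 3235 kPa
coal seam: 1400 kg/m³ × 1.796 m/s² × 50 m = 1.257×10^5 Pa = 125.7 kPa
andesite: 2699 kg/m³ × 1.796 m/s² × 3720 m = 1.803×10^7 Pa = 18032 kPa
peridotite: 3200 kg/m³ × 1.796 m/s² × 49130 m = 2.824×10^8 Pa = 2.824×10^5 kPa
Total = 1752 + 3235 + 125.7 + 18032 + 2.824×10^5 = 3.0550×10^5 kPa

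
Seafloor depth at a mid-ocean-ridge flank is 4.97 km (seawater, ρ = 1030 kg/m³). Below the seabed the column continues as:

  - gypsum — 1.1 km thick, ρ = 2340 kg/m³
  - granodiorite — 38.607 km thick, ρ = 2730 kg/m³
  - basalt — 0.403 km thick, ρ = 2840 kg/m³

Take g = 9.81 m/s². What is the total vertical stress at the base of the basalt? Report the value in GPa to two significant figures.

1.1 GPa

seawater: 1030 kg/m³ × 9.81 m/s² × 4970 m = 5.022×10^7 Pa = 0.05022 GPa
gypsum: 2340 kg/m³ × 9.81 m/s² × 1100 m = 2.525×10^7 Pa = 0.02525 GPa
granodiorite: 2730 kg/m³ × 9.81 m/s² × 38607 m = 1.034×10^9 Pa = 1.034 GPa
basalt: 2840 kg/m³ × 9.81 m/s² × 403 m = 1.123×10^7 Pa = 0.01123 GPa
Total = 0.05022 + 0.02525 + 1.034 + 0.01123 = 1.1206 GPa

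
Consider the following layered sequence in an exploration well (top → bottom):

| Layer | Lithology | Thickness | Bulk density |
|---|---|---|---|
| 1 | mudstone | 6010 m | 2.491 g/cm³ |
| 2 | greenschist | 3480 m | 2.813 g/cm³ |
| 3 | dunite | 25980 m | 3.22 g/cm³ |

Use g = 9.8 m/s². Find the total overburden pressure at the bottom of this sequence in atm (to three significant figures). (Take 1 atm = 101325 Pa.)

mudstone: 2491 kg/m³ × 9.8 m/s² × 6010 m = 1.467×10^8 Pa = 1448 atm
greenschist: 2813 kg/m³ × 9.8 m/s² × 3480 m = 9.593×10^7 Pa = 946.8 atm
dunite: 3220 kg/m³ × 9.8 m/s² × 25980 m = 8.198×10^8 Pa = 8091 atm
Total = 1448 + 946.8 + 8091 = 10486 atm

10500 atm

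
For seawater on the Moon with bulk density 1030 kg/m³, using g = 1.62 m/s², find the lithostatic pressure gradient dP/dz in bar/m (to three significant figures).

0.0167 bar/m

dP/dz = ρg = 1030 kg/m³ × 1.62 m/s² = 1668.6 Pa/m
= 1668.6 Pa/m × (1 bar/m / 1.0000×10^5 Pa/m) = 0.016686 bar/m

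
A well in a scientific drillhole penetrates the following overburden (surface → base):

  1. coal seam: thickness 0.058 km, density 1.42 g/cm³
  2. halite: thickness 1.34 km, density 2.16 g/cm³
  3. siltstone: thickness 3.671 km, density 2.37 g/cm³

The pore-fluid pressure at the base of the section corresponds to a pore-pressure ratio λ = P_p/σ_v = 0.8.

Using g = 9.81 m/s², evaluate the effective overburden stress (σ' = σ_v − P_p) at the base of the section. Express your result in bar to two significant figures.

230 bar

Overburden (lithostatic) stress σ_v:
coal seam: 1420 kg/m³ × 9.81 m/s² × 58 m = 8.080×10^5 Pa = 0.8080 MPa
halite: 2160 kg/m³ × 9.81 m/s² × 1340 m = 2.839×10^7 Pa = 28.39 MPa
siltstone: 2370 kg/m³ × 9.81 m/s² × 3671 m = 8.535×10^7 Pa = 85.35 MPa
Total = 0.8080 + 28.39 + 85.35 = 114.55 MPa
Pore pressure P_p = λ·σ_v = 0.8 × 114.6 MPa = 91.64 MPa
Effective stress σ' = σ_v − P_p = 114.6 − 91.64 = 22.910 MPa = 229.10 bar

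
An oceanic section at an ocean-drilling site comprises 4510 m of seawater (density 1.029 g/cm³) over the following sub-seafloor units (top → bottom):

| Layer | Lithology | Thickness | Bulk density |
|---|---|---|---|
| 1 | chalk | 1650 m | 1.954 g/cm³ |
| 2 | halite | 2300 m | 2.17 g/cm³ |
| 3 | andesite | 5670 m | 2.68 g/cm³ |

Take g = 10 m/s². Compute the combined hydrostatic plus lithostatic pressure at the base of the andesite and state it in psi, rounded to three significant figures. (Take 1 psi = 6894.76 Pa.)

seawater: 1029 kg/m³ × 10 m/s² × 4510 m = 4.641×10^7 Pa = 6731 psi
chalk: 1954 kg/m³ × 10 m/s² × 1650 m = 3.224×10^7 Pa = 4676 psi
halite: 2170 kg/m³ × 10 m/s² × 2300 m = 4.991×10^7 Pa = 7239 psi
andesite: 2680 kg/m³ × 10 m/s² × 5670 m = 1.520×10^8 Pa = 22039 psi
Total = 6731 + 4676 + 7239 + 22039 = 40685 psi

40700 psi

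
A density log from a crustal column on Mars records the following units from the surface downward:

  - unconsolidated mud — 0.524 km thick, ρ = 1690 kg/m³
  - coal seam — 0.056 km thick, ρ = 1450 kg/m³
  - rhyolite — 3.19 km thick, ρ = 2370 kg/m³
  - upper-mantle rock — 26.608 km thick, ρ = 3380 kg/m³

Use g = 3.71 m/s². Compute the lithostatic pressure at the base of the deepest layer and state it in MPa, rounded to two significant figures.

370 MPa

unconsolidated mud: 1690 kg/m³ × 3.71 m/s² × 524 m = 3.285×10^6 Pa = 3.285 MPa
coal seam: 1450 kg/m³ × 3.71 m/s² × 56 m = 3.013×10^5 Pa = 0.3013 MPa
rhyolite: 2370 kg/m³ × 3.71 m/s² × 3190 m = 2.805×10^7 Pa = 28.05 MPa
upper-mantle rock: 3380 kg/m³ × 3.71 m/s² × 26608 m = 3.337×10^8 Pa = 333.7 MPa
Total = 3.285 + 0.3013 + 28.05 + 333.7 = 365.29 MPa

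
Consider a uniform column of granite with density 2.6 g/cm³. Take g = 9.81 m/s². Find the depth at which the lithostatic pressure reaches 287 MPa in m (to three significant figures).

11300 m

h = P/(ρg) = 287 MPa / (2600 kg/m³ × 9.81 m/s²) = 2.870×10^8 Pa / 25506 Pa/m = 11252 m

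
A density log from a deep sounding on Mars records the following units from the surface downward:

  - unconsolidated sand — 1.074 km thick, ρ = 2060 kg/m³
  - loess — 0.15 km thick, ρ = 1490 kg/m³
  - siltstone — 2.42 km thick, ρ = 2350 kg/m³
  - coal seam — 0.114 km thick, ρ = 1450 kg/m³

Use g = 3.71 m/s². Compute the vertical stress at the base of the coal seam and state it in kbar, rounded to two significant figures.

0.31 kbar

unconsolidated sand: 2060 kg/m³ × 3.71 m/s² × 1074 m = 8.208×10^6 Pa = 0.08208 kbar
loess: 1490 kg/m³ × 3.71 m/s² × 150 m = 8.292×10^5 Pa = 8.292×10^-3 kbar
siltstone: 2350 kg/m³ × 3.71 m/s² × 2420 m = 2.110×10^7 Pa = 0.2110 kbar
coal seam: 1450 kg/m³ × 3.71 m/s² × 114 m = 6.133×10^5 Pa = 6.133×10^-3 kbar
Total = 0.08208 + 8.292×10^-3 + 0.2110 + 6.133×10^-3 = 0.30749 kbar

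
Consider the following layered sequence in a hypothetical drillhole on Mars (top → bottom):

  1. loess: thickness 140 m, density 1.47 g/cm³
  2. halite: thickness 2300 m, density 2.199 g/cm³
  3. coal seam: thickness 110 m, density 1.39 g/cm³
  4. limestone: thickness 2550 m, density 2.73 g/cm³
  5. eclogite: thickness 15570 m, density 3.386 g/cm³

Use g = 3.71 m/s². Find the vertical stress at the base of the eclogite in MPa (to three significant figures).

242 MPa

loess: 1470 kg/m³ × 3.71 m/s² × 140 m = 7.635×10^5 Pa = 0.7635 MPa
halite: 2199 kg/m³ × 3.71 m/s² × 2300 m = 1.876×10^7 Pa = 18.76 MPa
coal seam: 1390 kg/m³ × 3.71 m/s² × 110 m = 5.673×10^5 Pa = 0.5673 MPa
limestone: 2730 kg/m³ × 3.71 m/s² × 2550 m = 2.583×10^7 Pa = 25.83 MPa
eclogite: 3386 kg/m³ × 3.71 m/s² × 15570 m = 1.956×10^8 Pa = 195.6 MPa
Total = 0.7635 + 18.76 + 0.5673 + 25.83 + 195.6 = 241.51 MPa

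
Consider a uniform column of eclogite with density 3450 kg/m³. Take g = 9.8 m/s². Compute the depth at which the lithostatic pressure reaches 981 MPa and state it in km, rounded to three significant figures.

h = P/(ρg) = 981 MPa / (3450 kg/m³ × 9.8 m/s²) = 9.810×10^8 Pa / 33810 Pa/m = 29015 m
= 29.015 km

29.0 km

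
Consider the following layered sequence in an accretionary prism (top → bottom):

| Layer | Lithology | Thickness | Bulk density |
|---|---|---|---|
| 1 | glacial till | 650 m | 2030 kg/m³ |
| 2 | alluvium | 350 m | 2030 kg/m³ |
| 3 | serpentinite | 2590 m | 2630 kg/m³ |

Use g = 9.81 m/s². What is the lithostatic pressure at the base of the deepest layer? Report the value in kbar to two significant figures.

0.87 kbar

glacial till: 2030 kg/m³ × 9.81 m/s² × 650 m = 1.294×10^7 Pa = 0.1294 kbar
alluvium: 2030 kg/m³ × 9.81 m/s² × 350 m = 6.970×10^6 Pa = 0.06970 kbar
serpentinite: 2630 kg/m³ × 9.81 m/s² × 2590 m = 6.682×10^7 Pa = 0.6682 kbar
Total = 0.1294 + 0.06970 + 0.6682 = 0.86737 kbar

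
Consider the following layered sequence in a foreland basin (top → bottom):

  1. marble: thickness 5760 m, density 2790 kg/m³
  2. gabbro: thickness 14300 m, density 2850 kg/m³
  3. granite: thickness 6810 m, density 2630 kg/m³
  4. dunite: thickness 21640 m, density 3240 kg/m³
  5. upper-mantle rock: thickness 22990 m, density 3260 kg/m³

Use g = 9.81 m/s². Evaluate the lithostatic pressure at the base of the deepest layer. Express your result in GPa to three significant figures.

marble: 2790 kg/m³ × 9.81 m/s² × 5760 m = 1.577×10^8 Pa = 0.1577 GPa
gabbro: 2850 kg/m³ × 9.81 m/s² × 14300 m = 3.998×10^8 Pa = 0.3998 GPa
granite: 2630 kg/m³ × 9.81 m/s² × 6810 m = 1.757×10^8 Pa = 0.1757 GPa
dunite: 3240 kg/m³ × 9.81 m/s² × 21640 m = 6.878×10^8 Pa = 0.6878 GPa
upper-mantle rock: 3260 kg/m³ × 9.81 m/s² × 22990 m = 7.352×10^8 Pa = 0.7352 GPa
Total = 0.1577 + 0.3998 + 0.1757 + 0.6878 + 0.7352 = 2.1562 GPa

2.16 GPa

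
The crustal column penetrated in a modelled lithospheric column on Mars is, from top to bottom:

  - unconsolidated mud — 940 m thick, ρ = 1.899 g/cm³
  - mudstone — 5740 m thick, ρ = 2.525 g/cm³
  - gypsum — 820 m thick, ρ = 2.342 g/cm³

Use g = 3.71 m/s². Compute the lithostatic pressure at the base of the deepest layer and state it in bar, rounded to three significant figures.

675 bar

unconsolidated mud: 1899 kg/m³ × 3.71 m/s² × 940 m = 6.623×10^6 Pa = 66.23 bar
mudstone: 2525 kg/m³ × 3.71 m/s² × 5740 m = 5.377×10^7 Pa = 537.7 bar
gypsum: 2342 kg/m³ × 3.71 m/s² × 820 m = 7.125×10^6 Pa = 71.25 bar
Total = 66.23 + 537.7 + 71.25 = 675.18 bar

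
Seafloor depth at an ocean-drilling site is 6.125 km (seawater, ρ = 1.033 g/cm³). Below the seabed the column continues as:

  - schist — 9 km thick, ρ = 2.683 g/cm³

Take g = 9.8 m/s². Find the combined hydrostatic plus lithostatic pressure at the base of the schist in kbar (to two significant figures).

seawater: 1033 kg/m³ × 9.8 m/s² × 6125 m = 6.201×10^7 Pa = 0.6201 kbar
schist: 2683 kg/m³ × 9.8 m/s² × 9000 m = 2.366×10^8 Pa = 2.366 kbar
Total = 0.6201 + 2.366 = 2.9865 kbar

3.0 kbar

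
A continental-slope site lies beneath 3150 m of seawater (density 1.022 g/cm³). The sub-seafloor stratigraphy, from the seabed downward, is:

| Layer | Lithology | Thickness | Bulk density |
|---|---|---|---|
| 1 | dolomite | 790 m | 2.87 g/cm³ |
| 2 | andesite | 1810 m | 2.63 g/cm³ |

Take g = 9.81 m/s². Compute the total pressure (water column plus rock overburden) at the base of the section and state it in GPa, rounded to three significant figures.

seawater: 1022 kg/m³ × 9.81 m/s² × 3150 m = 3.158×10^7 Pa = 0.03158 GPa
dolomite: 2870 kg/m³ × 9.81 m/s² × 790 m = 2.224×10^7 Pa = 0.02224 GPa
andesite: 2630 kg/m³ × 9.81 m/s² × 1810 m = 4.670×10^7 Pa = 0.04670 GPa
Total = 0.03158 + 0.02224 + 0.04670 = 0.10052 GPa

0.101 GPa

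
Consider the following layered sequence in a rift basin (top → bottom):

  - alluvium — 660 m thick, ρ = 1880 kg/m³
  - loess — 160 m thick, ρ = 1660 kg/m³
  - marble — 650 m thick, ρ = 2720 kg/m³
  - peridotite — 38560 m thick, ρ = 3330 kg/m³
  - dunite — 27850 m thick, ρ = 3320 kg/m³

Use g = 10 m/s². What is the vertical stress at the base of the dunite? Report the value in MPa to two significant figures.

alluvium: 1880 kg/m³ × 10 m/s² × 660 m = 1.241×10^7 Pa = 12.41 MPa
loess: 1660 kg/m³ × 10 m/s² × 160 m = 2.656×10^6 Pa = 2.656 MPa
marble: 2720 kg/m³ × 10 m/s² × 650 m = 1.768×10^7 Pa = 17.68 MPa
peridotite: 3330 kg/m³ × 10 m/s² × 38560 m = 1.284×10^9 Pa = 1284 MPa
dunite: 3320 kg/m³ × 10 m/s² × 27850 m = 9.246×10^8 Pa = 924.6 MPa
Total = 12.41 + 2.656 + 17.68 + 1284 + 924.6 = 2241.4 MPa

2200 MPa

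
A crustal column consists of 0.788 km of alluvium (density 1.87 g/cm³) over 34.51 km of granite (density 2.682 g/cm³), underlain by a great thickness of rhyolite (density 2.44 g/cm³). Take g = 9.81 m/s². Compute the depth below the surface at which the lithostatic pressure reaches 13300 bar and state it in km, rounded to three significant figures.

52.3 km

Pressure at base of upper layers: 1870×9.81×788 + 2682×9.81×34510 = 9.224×10^8 Pa = 9224 bar
Remaining pressure to be supplied by rhyolite: 1.330×10^9 − 9.224×10^8 = 4.076×10^8 Pa
Additional depth in rhyolite = 4.076×10^8 Pa / (2440 kg/m³ × 9.81 m/s²) = 17027 m
Total depth = 35298 m + 17027 m = 52325 m
= 52.325 km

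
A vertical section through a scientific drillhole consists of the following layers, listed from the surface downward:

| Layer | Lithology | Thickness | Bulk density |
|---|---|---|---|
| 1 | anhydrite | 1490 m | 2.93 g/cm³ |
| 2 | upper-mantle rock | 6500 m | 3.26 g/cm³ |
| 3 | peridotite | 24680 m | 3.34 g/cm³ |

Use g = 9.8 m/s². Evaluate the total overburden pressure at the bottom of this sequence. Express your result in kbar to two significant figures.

anhydrite: 2930 kg/m³ × 9.8 m/s² × 1490 m = 4.278×10^7 Pa = 0.4278 kbar
upper-mantle rock: 3260 kg/m³ × 9.8 m/s² × 6500 m = 2.077×10^8 Pa = 2.077 kbar
peridotite: 3340 kg/m³ × 9.8 m/s² × 24680 m = 8.078×10^8 Pa = 8.078 kbar
Total = 0.4278 + 2.077 + 8.078 = 10.583 kbar

11 kbar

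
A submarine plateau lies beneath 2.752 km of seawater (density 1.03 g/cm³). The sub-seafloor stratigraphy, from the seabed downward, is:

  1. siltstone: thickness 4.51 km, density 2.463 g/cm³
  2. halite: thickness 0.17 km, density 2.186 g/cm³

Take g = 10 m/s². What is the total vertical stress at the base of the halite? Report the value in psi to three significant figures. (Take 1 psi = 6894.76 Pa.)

20800 psi

seawater: 1030 kg/m³ × 10 m/s² × 2752 m = 2.835×10^7 Pa = 4111 psi
siltstone: 2463 kg/m³ × 10 m/s² × 4510 m = 1.111×10^8 Pa = 16111 psi
halite: 2186 kg/m³ × 10 m/s² × 170 m = 3.716×10^6 Pa = 539.0 psi
Total = 4111 + 16111 + 539.0 = 20761 psi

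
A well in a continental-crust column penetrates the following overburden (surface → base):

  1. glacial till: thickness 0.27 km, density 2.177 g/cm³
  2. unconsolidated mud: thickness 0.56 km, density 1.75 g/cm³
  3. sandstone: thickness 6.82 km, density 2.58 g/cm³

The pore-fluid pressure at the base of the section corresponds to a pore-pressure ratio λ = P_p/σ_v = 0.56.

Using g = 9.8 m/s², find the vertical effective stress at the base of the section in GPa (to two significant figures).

Overburden (lithostatic) stress σ_v:
glacial till: 2177 kg/m³ × 9.8 m/s² × 270 m = 5.760×10^6 Pa = 5.760 MPa
unconsolidated mud: 1750 kg/m³ × 9.8 m/s² × 560 m = 9.604×10^6 Pa = 9.604 MPa
sandstone: 2580 kg/m³ × 9.8 m/s² × 6820 m = 1.724×10^8 Pa = 172.4 MPa
Total = 5.760 + 9.604 + 172.4 = 187.80 MPa
Pore pressure P_p = λ·σ_v = 0.56 × 187.8 MPa = 105.2 MPa
Effective stress σ' = σ_v − P_p = 187.8 − 105.2 = 82.633 MPa = 0.082633 GPa

0.083 GPa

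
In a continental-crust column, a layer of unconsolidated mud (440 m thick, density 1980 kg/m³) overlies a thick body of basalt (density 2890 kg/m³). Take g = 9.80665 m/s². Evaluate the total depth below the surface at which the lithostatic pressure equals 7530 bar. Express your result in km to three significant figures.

Pressure at base of upper layers: 1980×9.80665×440 = 8.544×10^6 Pa = 85.44 bar
Remaining pressure to be supplied by basalt: 7.530×10^8 − 8.544×10^6 = 7.445×10^8 Pa
Additional depth in basalt = 7.445×10^8 Pa / (2890 kg/m³ × 9.80665 m/s²) = 26268 m
Total depth = 440 m + 26268 m = 26708 m
= 26.708 km

26.7 km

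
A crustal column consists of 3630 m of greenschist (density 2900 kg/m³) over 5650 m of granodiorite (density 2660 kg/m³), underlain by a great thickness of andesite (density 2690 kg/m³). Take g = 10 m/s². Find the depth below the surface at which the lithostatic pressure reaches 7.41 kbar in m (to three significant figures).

27300 m

Pressure at base of upper layers: 2900×10×3630 + 2660×10×5650 = 2.556×10^8 Pa = 2.556 kbar
Remaining pressure to be supplied by andesite: 7.410×10^8 − 2.556×10^8 = 4.854×10^8 Pa
Additional depth in andesite = 4.854×10^8 Pa / (2690 kg/m³ × 10 m/s²) = 18046 m
Total depth = 9280 m + 18046 m = 27326 m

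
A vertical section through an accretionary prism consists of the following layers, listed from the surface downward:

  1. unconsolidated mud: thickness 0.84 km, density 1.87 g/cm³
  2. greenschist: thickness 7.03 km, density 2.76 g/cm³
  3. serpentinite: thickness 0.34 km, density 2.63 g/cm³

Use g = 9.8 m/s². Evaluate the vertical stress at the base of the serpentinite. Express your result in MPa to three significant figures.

214 MPa

unconsolidated mud: 1870 kg/m³ × 9.8 m/s² × 840 m = 1.539×10^7 Pa = 15.39 MPa
greenschist: 2760 kg/m³ × 9.8 m/s² × 7030 m = 1.901×10^8 Pa = 190.1 MPa
serpentinite: 2630 kg/m³ × 9.8 m/s² × 340 m = 8.763×10^6 Pa = 8.763 MPa
Total = 15.39 + 190.1 + 8.763 = 214.30 MPa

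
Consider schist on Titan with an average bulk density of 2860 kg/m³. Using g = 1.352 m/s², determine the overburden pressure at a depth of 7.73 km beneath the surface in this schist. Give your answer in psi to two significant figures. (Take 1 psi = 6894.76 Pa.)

4300 psi

schist: 2860 kg/m³ × 1.352 m/s² × 7730 m = 2.989×10^7 Pa = 4335 psi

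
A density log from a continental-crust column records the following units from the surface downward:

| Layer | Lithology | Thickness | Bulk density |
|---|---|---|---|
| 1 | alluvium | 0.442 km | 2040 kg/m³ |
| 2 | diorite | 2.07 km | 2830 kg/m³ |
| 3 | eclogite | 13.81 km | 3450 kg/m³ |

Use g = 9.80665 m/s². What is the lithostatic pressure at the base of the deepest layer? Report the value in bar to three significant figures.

alluvium: 2040 kg/m³ × 9.80665 m/s² × 442 m = 8.842×10^6 Pa = 88.42 bar
diorite: 2830 kg/m³ × 9.80665 m/s² × 2070 m = 5.745×10^7 Pa = 574.5 bar
eclogite: 3450 kg/m³ × 9.80665 m/s² × 13810 m = 4.672×10^8 Pa = 4672 bar
Total = 88.42 + 574.5 + 4672 = 5335.2 bar

5340 bar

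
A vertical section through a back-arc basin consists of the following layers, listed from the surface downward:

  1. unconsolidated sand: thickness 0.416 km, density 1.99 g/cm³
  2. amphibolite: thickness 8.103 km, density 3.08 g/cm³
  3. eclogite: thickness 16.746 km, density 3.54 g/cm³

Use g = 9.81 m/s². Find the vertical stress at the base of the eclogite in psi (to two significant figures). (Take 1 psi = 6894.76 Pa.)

unconsolidated sand: 1990 kg/m³ × 9.81 m/s² × 416 m = 8.121×10^6 Pa = 1178 psi
amphibolite: 3080 kg/m³ × 9.81 m/s² × 8103 m = 2.448×10^8 Pa = 35510 psi
eclogite: 3540 kg/m³ × 9.81 m/s² × 16746 m = 5.815×10^8 Pa = 84346 psi
Total = 1178 + 35510 + 84346 = 1.2103×10^5 psi

120000 psi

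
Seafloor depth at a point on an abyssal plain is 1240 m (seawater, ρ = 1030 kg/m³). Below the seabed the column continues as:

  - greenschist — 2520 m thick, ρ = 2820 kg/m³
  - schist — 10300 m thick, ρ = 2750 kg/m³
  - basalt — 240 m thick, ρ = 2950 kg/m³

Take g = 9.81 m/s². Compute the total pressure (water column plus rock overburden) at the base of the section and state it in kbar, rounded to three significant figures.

3.67 kbar

seawater: 1030 kg/m³ × 9.81 m/s² × 1240 m = 1.253×10^7 Pa = 0.1253 kbar
greenschist: 2820 kg/m³ × 9.81 m/s² × 2520 m = 6.971×10^7 Pa = 0.6971 kbar
schist: 2750 kg/m³ × 9.81 m/s² × 10300 m = 2.779×10^8 Pa = 2.779 kbar
basalt: 2950 kg/m³ × 9.81 m/s² × 240 m = 6.945×10^6 Pa = 0.06945 kbar
Total = 0.1253 + 0.6971 + 2.779 + 0.06945 = 3.6706 kbar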